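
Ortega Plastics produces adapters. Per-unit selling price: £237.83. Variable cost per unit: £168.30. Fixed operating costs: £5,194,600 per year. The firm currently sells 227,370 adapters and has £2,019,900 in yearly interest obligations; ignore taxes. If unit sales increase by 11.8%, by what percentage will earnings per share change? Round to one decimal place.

+21.7%

Contribution at this volume is 227,370 × £69.53 = £15,809,036.10.
EBIT = £15,809,036.10 − £5,194,600 = £10,614,436.10.
Interest = £2,019,900.00, so EBIT − I = £8,594,536.10.
DCL = total CM / (EBIT − I) = £15,809,036.10 / £8,594,536.10 = 1.8394.
%ΔEPS = DCL × %ΔSales = 1.8394 × +11.8% = +21.7%.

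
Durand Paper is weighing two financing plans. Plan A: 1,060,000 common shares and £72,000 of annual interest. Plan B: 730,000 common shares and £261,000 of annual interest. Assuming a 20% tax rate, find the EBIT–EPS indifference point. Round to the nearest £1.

£679,091

At indifference, (EBIT − 72,000)(1 − t)/1,060,000 = (EBIT − 261,000)(1 − t)/730,000.
Cancelling (1 − t) and cross-multiplying: 730,000·(EBIT − 72,000) = 1,060,000·(EBIT − 261,000).
Solving, EBIT = (261,000·1,060,000 − 72,000·730,000) / (1,060,000 − 730,000) = 224,100,000,000 / 330,000 = 679,090.91.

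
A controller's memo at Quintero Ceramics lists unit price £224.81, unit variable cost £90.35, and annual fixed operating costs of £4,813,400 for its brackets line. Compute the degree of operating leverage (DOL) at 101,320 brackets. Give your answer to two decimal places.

At 101,320 units, contribution = 101,320 × £134.46 = £13,623,487.20.
Subtracting fixed costs: EBIT = £13,623,487.20 − £4,813,400 = £8,810,087.20.
DOL = contribution ÷ EBIT = £13,623,487.20 ÷ £8,810,087.20 = 1.5464.

1.55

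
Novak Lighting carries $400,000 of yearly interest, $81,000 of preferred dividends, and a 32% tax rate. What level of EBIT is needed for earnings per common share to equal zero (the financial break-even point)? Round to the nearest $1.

Grossing the preferred dividend up to pre-tax terms: $81,000 / (1 − 0.32) = $119,117.65.
Financial break-even EBIT = interest + D_p ÷ (1 − t) = $400,000 + $119,117.65 = $519,117.65.

$519,118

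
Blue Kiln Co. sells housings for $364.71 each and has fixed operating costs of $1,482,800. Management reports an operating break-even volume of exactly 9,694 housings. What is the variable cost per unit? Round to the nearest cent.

$211.75

At break-even, FC = Q × (P − VC), so P − VC = $1,482,800 ÷ 9,694 = $152.9606.
Variable cost per unit = $364.71 − $152.9606 = $211.75.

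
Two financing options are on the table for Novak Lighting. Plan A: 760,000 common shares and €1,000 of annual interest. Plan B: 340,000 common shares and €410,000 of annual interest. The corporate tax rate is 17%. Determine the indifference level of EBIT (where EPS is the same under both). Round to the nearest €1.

€741,095

At indifference, (EBIT − 1,000)(1 − t)/760,000 = (EBIT − 410,000)(1 − t)/340,000.
Cancelling (1 − t) and cross-multiplying: 340,000·(EBIT − 1,000) = 760,000·(EBIT − 410,000).
EBIT × (760,000 − 340,000) = 410,000 × 760,000 − 1,000 × 340,000 = 311,260,000,000, so EBIT = 311,260,000,000 ÷ 420,000 = 741,095.24.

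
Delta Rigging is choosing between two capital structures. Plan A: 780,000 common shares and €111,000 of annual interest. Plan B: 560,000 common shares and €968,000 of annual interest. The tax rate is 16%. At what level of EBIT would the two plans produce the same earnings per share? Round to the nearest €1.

€3,149,455

Set EPS_A = EPS_B: (EBIT − €111,000)(1 − 0.16) ÷ 780,000 = (EBIT − €968,000)(1 − 0.16) ÷ 560,000.
Cancelling (1 − t) and cross-multiplying: 560,000·(EBIT − 111,000) = 780,000·(EBIT − 968,000).
EBIT × (780,000 − 560,000) = 968,000 × 780,000 − 111,000 × 560,000 = 692,880,000,000, so EBIT = 692,880,000,000 ÷ 220,000 = 3,149,454.55.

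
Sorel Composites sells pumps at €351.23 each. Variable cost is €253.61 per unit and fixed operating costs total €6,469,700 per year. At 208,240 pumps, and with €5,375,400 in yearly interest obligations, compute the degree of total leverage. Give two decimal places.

Contribution at this volume is 208,240 × €97.62 = €20,328,388.80.
Subtracting fixed costs: EBIT = €20,328,388.80 − €6,469,700 = €13,858,688.80. Interest = €5,375,400.00, so EBIT − I = €8,483,288.80.
Degree of total leverage = total CM / (EBIT − interest) = €20,328,388.80 / €8,483,288.80 = 2.3963.

2.40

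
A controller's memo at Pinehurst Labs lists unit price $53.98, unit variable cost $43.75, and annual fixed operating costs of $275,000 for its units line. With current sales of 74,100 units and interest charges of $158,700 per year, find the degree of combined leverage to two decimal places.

Total contribution margin = 74,100 × $10.23 = $758,043.00.
Operating income = contribution − fixed costs = $758,043.00 − $275,000 = $483,043.00. Interest = $158,700.00, so EBIT − I = $324,343.00.
Degree of total leverage = total CM / (EBIT − interest) = $758,043.00 / $324,343.00 = 2.3372.

2.34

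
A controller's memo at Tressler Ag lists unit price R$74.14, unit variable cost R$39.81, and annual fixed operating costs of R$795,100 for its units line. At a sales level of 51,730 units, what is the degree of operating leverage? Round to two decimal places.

At 51,730 units, contribution = 51,730 × R$34.33 = R$1,775,890.90.
EBIT = R$1,775,890.90 − R$795,100 = R$980,790.90.
Degree of operating leverage = R$1,775,890.90 / R$980,790.90 = 1.8107.

1.81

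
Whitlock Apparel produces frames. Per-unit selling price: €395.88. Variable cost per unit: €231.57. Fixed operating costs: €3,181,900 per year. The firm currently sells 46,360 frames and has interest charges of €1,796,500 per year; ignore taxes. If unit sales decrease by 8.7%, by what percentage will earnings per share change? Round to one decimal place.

At 46,360 units, contribution = 46,360 × €164.31 = €7,617,411.60.
Operating income = contribution − fixed costs = €7,617,411.60 − €3,181,900 = €4,435,511.60.
After interest of €1,796,500.00, pre-tax earnings = €2,639,011.60.
DCL = total CM / (EBIT − I) = €7,617,411.60 / €2,639,011.60 = 2.8865.
%ΔEPS = DCL × %ΔSales = 2.8865 × -8.7% = -25.1%.

-25.1%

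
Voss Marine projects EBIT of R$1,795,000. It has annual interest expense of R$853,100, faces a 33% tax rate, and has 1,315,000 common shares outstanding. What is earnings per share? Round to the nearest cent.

Interest = R$853,100.00, so EBT = R$1,795,000 − R$853,100.00 = R$941,900.00.
After tax at 33%: net income = R$941,900.00 × 0.67 = R$631,073.00.
Per share: R$631,073.00 / 1,315,000 shares = R$0.48.

R$0.48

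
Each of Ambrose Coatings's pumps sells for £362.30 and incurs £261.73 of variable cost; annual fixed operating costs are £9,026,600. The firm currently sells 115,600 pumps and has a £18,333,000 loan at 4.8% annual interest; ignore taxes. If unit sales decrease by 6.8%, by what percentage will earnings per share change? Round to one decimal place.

Contribution at this volume is 115,600 × £100.57 = £11,625,892.00.
Subtracting fixed costs: EBIT = £11,625,892.00 − £9,026,600 = £2,599,292.00.
After interest of £879,984.00, pre-tax earnings = £1,719,308.00.
Degree of combined leverage = contribution ÷ (EBIT − I) = £11,625,892.00 ÷ £1,719,308.00 = 6.7620.
EPS therefore changes by 6.7620 × (-6.8%) = -46.0%.

-46.0%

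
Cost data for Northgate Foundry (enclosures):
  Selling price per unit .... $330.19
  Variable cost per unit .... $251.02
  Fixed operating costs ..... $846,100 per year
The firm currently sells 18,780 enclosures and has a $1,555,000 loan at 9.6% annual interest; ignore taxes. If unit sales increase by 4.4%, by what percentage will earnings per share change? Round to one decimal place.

Contribution at this volume is 18,780 × $79.17 = $1,486,812.60.
EBIT = $1,486,812.60 − $846,100 = $640,712.60.
After interest of $149,280.00, pre-tax earnings = $491,432.60.
Degree of combined leverage = contribution ÷ (EBIT − I) = $1,486,812.60 ÷ $491,432.60 = 3.0255.
%ΔEPS = DCL × %ΔSales = 3.0255 × +4.4% = +13.3%.

+13.3%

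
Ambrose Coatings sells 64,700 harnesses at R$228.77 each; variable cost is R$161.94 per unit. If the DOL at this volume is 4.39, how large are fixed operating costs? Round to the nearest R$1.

At 64,700 units, contribution = 64,700 × R$66.83 = R$4,323,901.00.
Since DOL = CM ÷ EBIT, EBIT = R$4,323,901.00 ÷ 4.39 = R$984,943.28.
Fixed costs = CM − EBIT = R$4,323,901.00 − R$984,943.28 = R$3,338,958.

R$3,338,958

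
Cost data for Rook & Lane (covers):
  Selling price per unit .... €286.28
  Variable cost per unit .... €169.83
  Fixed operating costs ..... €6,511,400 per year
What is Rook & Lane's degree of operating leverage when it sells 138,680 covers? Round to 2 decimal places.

1.68

At 138,680 units, contribution = 138,680 × €116.45 = €16,149,286.00.
Subtracting fixed costs: EBIT = €16,149,286.00 − €6,511,400 = €9,637,886.00.
So DOL = total CM / EBIT = €16,149,286.00 / €9,637,886.00 = 1.6756.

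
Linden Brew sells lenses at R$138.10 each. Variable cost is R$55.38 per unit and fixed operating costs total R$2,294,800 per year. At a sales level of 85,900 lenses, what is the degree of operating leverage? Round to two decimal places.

1.48

Total contribution margin = 85,900 × R$82.72 = R$7,105,648.00.
EBIT = R$7,105,648.00 − R$2,294,800 = R$4,810,848.00.
DOL = contribution ÷ EBIT = R$7,105,648.00 ÷ R$4,810,848.00 = 1.4770.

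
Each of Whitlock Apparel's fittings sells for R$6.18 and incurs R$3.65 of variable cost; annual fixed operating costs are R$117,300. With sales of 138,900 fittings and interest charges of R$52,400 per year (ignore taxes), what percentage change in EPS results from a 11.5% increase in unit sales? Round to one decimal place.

+22.2%

At 138,900 units, contribution = 138,900 × R$2.53 = R$351,417.00.
Subtracting fixed costs: EBIT = R$351,417.00 − R$117,300 = R$234,117.00.
After interest of R$52,400.00, pre-tax earnings = R$181,717.00.
Degree of combined leverage = contribution ÷ (EBIT − I) = R$351,417.00 ÷ R$181,717.00 = 1.9339.
EPS therefore changes by 1.9339 × (+11.5%) = +22.2%.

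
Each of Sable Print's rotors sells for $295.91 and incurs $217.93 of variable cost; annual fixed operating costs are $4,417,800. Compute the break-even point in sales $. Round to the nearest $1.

Contribution margin per unit = $295.91 − $217.93 = $77.98, a CM ratio of $77.98 ÷ $295.91 = 0.2635.
Break-even sales = FC ÷ CM ratio = $4,417,800 × $295.91 / $77.98 = $16,764,186.

$16,764,186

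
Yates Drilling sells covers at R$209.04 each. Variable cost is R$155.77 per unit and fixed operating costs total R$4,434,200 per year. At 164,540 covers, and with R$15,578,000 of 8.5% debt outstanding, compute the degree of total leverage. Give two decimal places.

2.92

Total contribution margin = 164,540 × R$53.27 = R$8,765,045.80.
Operating income = contribution − fixed costs = R$8,765,045.80 − R$4,434,200 = R$4,330,845.80. Interest = R$1,324,130.00.
DOL = R$8,765,045.80 ÷ R$4,330,845.80 = 2.0239; DFL = R$4,330,845.80 ÷ R$3,006,715.80 = 1.4404.
Combined leverage = 2.0239 × 1.4404 = 2.9152.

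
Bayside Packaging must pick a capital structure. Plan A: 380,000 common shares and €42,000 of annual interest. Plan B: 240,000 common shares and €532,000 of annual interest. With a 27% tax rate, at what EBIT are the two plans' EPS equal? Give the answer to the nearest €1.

At indifference, (EBIT − 42,000)(1 − t)/380,000 = (EBIT − 532,000)(1 − t)/240,000.
The (1 − t) factor cancels: (EBIT − 42,000) × 240,000 = (EBIT − 532,000) × 380,000.
EBIT × (380,000 − 240,000) = 532,000 × 380,000 − 42,000 × 240,000 = 192,080,000,000, so EBIT = 192,080,000,000 ÷ 140,000 = 1,372,000.00.

€1,372,000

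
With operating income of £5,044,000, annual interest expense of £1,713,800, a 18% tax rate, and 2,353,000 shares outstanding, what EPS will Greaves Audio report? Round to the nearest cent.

£1.16

Pre-tax income = £5,044,000 − £1,713,800.00 = £3,330,200.00.
After tax at 18%: net income = £3,330,200.00 × 0.82 = £2,730,764.00.
Per share: £2,730,764.00 / 2,353,000 shares = £1.16.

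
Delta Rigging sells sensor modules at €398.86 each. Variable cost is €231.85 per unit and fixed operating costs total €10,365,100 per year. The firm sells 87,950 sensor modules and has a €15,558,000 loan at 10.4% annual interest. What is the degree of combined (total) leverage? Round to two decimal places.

At 87,950 units, contribution = 87,950 × €167.01 = €14,688,529.50.
Subtracting fixed costs: EBIT = €14,688,529.50 − €10,365,100 = €4,323,429.50. Interest = €1,618,032.00.
DOL = €14,688,529.50 ÷ €4,323,429.50 = 3.3974; DFL = €4,323,429.50 ÷ €2,705,397.50 = 1.5981.
Combined leverage = 3.3974 × 1.5981 = 5.4294.

5.43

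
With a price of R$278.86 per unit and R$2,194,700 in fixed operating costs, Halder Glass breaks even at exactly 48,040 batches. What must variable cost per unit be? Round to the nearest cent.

R$233.18

Contribution per unit must be FC / Q = R$2,194,700 / 48,040 = R$45.6848.
Hence VC = price − CM = R$278.86 − R$45.6848 = R$233.18.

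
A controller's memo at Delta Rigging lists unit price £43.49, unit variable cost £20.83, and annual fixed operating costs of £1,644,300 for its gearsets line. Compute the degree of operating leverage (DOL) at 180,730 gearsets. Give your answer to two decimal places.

1.67

Total contribution margin = 180,730 × £22.66 = £4,095,341.80.
Subtracting fixed costs: EBIT = £4,095,341.80 − £1,644,300 = £2,451,041.80.
DOL = contribution ÷ EBIT = £4,095,341.80 ÷ £2,451,041.80 = 1.6709.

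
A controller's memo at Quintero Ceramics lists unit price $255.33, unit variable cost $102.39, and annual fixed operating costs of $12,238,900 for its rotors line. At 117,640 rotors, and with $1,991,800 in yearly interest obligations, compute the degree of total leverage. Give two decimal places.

At 117,640 units, contribution = 117,640 × $152.94 = $17,991,861.60.
EBIT = $17,991,861.60 − $12,238,900 = $5,752,961.60. Interest = $1,991,800.00.
DOL = $17,991,861.60 ÷ $5,752,961.60 = 3.1274; DFL = $5,752,961.60 ÷ $3,761,161.60 = 1.5296.
DCL = DOL × DFL = 3.1274 × 1.5296 = 4.7837.

4.78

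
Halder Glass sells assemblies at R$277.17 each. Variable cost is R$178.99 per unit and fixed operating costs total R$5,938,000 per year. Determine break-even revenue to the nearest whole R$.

R$16,763,449

Contribution margin per unit = R$277.17 − R$178.99 = R$98.18, a CM ratio of R$98.18 ÷ R$277.17 = 0.3542.
Break-even revenue = fixed costs × price ÷ CM = R$5,938,000 × R$277.17 ÷ R$98.18 = R$16,763,449.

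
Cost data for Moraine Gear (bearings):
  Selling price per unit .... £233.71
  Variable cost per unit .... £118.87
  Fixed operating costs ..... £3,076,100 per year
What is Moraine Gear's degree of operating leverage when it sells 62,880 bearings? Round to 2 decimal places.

Contribution at this volume is 62,880 × £114.84 = £7,221,139.20.
EBIT = £7,221,139.20 − £3,076,100 = £4,145,039.20.
DOL = contribution ÷ EBIT = £7,221,139.20 ÷ £4,145,039.20 = 1.7421.

1.74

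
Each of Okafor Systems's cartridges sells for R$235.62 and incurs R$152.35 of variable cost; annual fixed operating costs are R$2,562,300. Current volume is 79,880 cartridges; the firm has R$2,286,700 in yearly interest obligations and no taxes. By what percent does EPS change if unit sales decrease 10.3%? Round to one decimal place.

-38.0%

Contribution at this volume is 79,880 × R$83.27 = R$6,651,607.60.
Subtracting fixed costs: EBIT = R$6,651,607.60 − R$2,562,300 = R$4,089,307.60.
Interest = R$2,286,700.00, so EBIT − I = R$1,802,607.60.
DCL = total CM / (EBIT − I) = R$6,651,607.60 / R$1,802,607.60 = 3.6900.
EPS therefore changes by 3.6900 × (-10.3%) = -38.0%.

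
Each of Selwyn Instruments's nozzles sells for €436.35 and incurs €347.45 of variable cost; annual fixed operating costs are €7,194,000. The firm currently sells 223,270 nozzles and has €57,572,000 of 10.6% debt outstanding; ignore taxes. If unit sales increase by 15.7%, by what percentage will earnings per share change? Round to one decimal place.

+47.6%

Total contribution margin = 223,270 × €88.90 = €19,848,703.00.
Subtracting fixed costs: EBIT = €19,848,703.00 − €7,194,000 = €12,654,703.00.
Interest = €6,102,632.00, so EBIT − I = €6,552,071.00.
Degree of combined leverage = contribution ÷ (EBIT − I) = €19,848,703.00 ÷ €6,552,071.00 = 3.0294.
EPS therefore changes by 3.0294 × (+15.7%) = +47.6%.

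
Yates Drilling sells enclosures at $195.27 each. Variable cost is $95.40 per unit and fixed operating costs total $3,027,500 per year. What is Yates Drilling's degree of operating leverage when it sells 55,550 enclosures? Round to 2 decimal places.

At 55,550 units, contribution = 55,550 × $99.87 = $5,547,778.50.
EBIT = $5,547,778.50 − $3,027,500 = $2,520,278.50.
Degree of operating leverage = $5,547,778.50 / $2,520,278.50 = 2.2013.

2.20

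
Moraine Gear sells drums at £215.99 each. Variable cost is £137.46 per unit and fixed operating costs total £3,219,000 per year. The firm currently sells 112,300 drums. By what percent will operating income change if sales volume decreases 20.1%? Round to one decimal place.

-31.7%

Contribution at this volume is 112,300 × £78.53 = £8,818,919.00.
EBIT = £8,818,919.00 − £3,219,000 = £5,599,919.00.
DOL = contribution ÷ EBIT = £8,818,919.00 ÷ £5,599,919.00 = 1.5748.
%ΔEBIT = DOL × %ΔSales = 1.5748 × -20.1% = -31.7%.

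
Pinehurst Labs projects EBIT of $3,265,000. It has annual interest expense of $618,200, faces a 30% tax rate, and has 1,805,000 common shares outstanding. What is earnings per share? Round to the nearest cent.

Interest = $618,200.00, so EBT = $3,265,000 − $618,200.00 = $2,646,800.00.
Net income = $2,646,800.00 × (1 − 0.30) = $1,852,760.00.
EPS = $1,852,760.00 ÷ 1,805,000 = $1.03.

$1.03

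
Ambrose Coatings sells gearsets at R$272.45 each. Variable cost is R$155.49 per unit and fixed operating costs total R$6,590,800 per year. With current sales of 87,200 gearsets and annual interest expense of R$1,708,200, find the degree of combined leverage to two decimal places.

Contribution at this volume is 87,200 × R$116.96 = R$10,198,912.00.
Subtracting fixed costs: EBIT = R$10,198,912.00 − R$6,590,800 = R$3,608,112.00. Interest = R$1,708,200.00, so EBIT − I = R$1,899,912.00.
DCL = contribution ÷ (EBIT − I) = R$10,198,912.00 ÷ R$1,899,912.00 = 5.3681.

5.37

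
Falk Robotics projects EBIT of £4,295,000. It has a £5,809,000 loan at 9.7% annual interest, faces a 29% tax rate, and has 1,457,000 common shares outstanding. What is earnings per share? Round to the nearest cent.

Pre-tax income = £4,295,000 − £563,473.00 = £3,731,527.00.
After tax at 29%: net income = £3,731,527.00 × 0.71 = £2,649,384.17.
Per share: £2,649,384.17 / 1,457,000 shares = £1.82.

£1.82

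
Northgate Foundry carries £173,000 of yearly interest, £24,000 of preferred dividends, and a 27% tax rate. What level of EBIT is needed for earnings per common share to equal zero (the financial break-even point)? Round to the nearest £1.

£205,877

Grossing the preferred dividend up to pre-tax terms: £24,000 / (1 − 0.27) = £32,876.71.
Financial break-even EBIT = interest + D_p ÷ (1 − t) = £173,000 + £32,876.71 = £205,876.71.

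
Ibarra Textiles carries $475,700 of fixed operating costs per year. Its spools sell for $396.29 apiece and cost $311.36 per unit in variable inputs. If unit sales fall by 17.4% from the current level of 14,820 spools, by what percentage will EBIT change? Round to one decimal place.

-28.0%

Contribution at this volume is 14,820 × $84.93 = $1,258,662.60.
EBIT = $1,258,662.60 − $475,700 = $782,962.60.
So DOL = total CM / EBIT = $1,258,662.60 / $782,962.60 = 1.6076.
%ΔEBIT = DOL × %ΔSales = 1.6076 × -17.4% = -28.0%.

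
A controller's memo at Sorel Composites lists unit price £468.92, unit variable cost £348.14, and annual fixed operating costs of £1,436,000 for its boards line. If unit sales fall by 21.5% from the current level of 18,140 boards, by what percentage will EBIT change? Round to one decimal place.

-62.4%

At 18,140 units, contribution = 18,140 × £120.78 = £2,190,949.20.
EBIT = £2,190,949.20 − £1,436,000 = £754,949.20.
DOL = contribution ÷ EBIT = £2,190,949.20 ÷ £754,949.20 = 2.9021.
So EBIT moves 2.9021 × (-21.5%) = -62.4%.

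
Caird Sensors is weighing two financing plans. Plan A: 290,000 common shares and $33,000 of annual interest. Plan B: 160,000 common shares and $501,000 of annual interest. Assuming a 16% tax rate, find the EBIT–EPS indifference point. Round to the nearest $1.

$1,077,000

Set EPS_A = EPS_B: (EBIT − $33,000)(1 − 0.16) ÷ 290,000 = (EBIT − $501,000)(1 − 0.16) ÷ 160,000.
Cancelling (1 − t) and cross-multiplying: 160,000·(EBIT − 33,000) = 290,000·(EBIT − 501,000).
Solving, EBIT = (501,000·290,000 − 33,000·160,000) / (290,000 − 160,000) = 140,010,000,000 / 130,000 = 1,077,000.00.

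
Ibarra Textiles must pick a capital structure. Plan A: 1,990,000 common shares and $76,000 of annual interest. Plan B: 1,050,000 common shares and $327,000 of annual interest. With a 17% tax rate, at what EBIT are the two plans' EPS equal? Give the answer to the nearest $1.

Set EPS_A = EPS_B: (EBIT − $76,000)(1 − 0.17) ÷ 1,990,000 = (EBIT − $327,000)(1 − 0.17) ÷ 1,050,000.
Cancelling (1 − t) and cross-multiplying: 1,050,000·(EBIT − 76,000) = 1,990,000·(EBIT − 327,000).
Solving, EBIT = (327,000·1,990,000 − 76,000·1,050,000) / (1,990,000 − 1,050,000) = 570,930,000,000 / 940,000 = 607,372.34.

$607,372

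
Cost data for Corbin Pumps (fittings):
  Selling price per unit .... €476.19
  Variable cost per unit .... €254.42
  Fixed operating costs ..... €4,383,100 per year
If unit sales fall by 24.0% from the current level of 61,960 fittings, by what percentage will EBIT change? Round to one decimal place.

-35.2%

Total contribution margin = 61,960 × €221.77 = €13,740,869.20.
Operating income = contribution − fixed costs = €13,740,869.20 − €4,383,100 = €9,357,769.20.
DOL = contribution ÷ EBIT = €13,740,869.20 ÷ €9,357,769.20 = 1.4684.
%ΔEBIT = DOL × %ΔSales = 1.4684 × -24.0% = -35.2%.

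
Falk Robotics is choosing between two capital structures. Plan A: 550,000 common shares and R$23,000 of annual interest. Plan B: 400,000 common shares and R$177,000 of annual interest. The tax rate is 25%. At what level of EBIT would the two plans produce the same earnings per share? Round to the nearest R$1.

R$587,667

At indifference, (EBIT − 23,000)(1 − t)/550,000 = (EBIT − 177,000)(1 − t)/400,000.
The (1 − t) factor cancels: (EBIT − 23,000) × 400,000 = (EBIT − 177,000) × 550,000.
Solving, EBIT = (177,000·550,000 − 23,000·400,000) / (550,000 − 400,000) = 88,150,000,000 / 150,000 = 587,666.67.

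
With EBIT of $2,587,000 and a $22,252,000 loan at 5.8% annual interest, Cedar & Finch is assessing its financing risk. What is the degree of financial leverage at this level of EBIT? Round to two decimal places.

Annual interest charges come to $1,290,616.00.
Degree of financial leverage = EBIT / (EBIT − interest) = $2,587,000 / $1,296,384.00 = 1.9956.

2.00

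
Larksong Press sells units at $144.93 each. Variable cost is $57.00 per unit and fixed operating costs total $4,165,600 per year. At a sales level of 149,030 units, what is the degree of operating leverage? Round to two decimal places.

Total contribution margin = 149,030 × $87.93 = $13,104,207.90.
EBIT = $13,104,207.90 − $4,165,600 = $8,938,607.90.
DOL = contribution ÷ EBIT = $13,104,207.90 ÷ $8,938,607.90 = 1.4660.

1.47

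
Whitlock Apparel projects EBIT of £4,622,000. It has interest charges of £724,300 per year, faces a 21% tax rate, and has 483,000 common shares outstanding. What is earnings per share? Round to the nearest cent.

Interest = £724,300.00, so EBT = £4,622,000 − £724,300.00 = £3,897,700.00.
Net income = £3,897,700.00 × (1 − 0.21) = £3,079,183.00.
Per share: £3,079,183.00 / 483,000 shares = £6.38.

£6.38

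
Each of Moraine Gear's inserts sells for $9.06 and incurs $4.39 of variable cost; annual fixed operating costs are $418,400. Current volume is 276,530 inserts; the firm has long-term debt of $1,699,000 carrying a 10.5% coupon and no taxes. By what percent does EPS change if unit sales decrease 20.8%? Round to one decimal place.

-38.7%

Total contribution margin = 276,530 × $4.67 = $1,291,395.10.
Subtracting fixed costs: EBIT = $1,291,395.10 − $418,400 = $872,995.10.
Interest = $178,395.00, so EBIT − I = $694,600.10.
DCL = total CM / (EBIT − I) = $1,291,395.10 / $694,600.10 = 1.8592.
EPS therefore changes by 1.8592 × (-20.8%) = -38.7%.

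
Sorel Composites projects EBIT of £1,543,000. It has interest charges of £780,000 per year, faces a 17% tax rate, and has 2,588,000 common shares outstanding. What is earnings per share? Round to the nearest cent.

Interest = £780,000.00, so EBT = £1,543,000 − £780,000.00 = £763,000.00.
Net income = £763,000.00 × (1 − 0.17) = £633,290.00.
Per share: £633,290.00 / 2,588,000 shares = £0.24.

£0.24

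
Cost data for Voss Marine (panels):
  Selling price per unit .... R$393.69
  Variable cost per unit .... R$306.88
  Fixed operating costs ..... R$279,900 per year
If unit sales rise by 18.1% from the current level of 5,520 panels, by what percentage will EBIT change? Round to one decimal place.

At 5,520 units, contribution = 5,520 × R$86.81 = R$479,191.20.
Operating income = contribution − fixed costs = R$479,191.20 − R$279,900 = R$199,291.20.
DOL = contribution ÷ EBIT = R$479,191.20 ÷ R$199,291.20 = 2.4045.
Operating income changes by 2.4045 × +18.1% = +43.5%.

+43.5%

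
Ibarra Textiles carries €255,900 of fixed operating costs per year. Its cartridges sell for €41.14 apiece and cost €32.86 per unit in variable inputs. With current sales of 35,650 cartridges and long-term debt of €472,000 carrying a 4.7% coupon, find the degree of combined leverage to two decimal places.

17.26

Contribution at this volume is 35,650 × €8.28 = €295,182.00.
Operating income = contribution − fixed costs = €295,182.00 − €255,900 = €39,282.00. Interest = €22,184.00, so EBIT − I = €17,098.00.
DCL = contribution ÷ (EBIT − I) = €295,182.00 ÷ €17,098.00 = 17.2641.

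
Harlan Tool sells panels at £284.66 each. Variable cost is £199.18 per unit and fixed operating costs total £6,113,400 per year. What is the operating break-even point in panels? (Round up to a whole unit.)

71,519 panels

Each unit contributes £284.66 − £199.18 = £85.48.
Units to break even: £6,113,400 ÷ £85.48 = 71,518.48, rounded up to 71,519.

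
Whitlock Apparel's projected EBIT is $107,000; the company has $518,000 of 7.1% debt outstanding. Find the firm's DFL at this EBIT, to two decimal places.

1.52

Interest = $36,778.00.
DFL = EBIT ÷ (EBIT − I) = $107,000 ÷ ($107,000 − $36,778.00) = $107,000 ÷ $70,222.00 = 1.5237.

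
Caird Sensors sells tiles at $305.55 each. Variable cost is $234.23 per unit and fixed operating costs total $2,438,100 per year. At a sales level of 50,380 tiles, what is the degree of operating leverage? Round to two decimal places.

3.11

At 50,380 units, contribution = 50,380 × $71.32 = $3,593,101.60.
Subtracting fixed costs: EBIT = $3,593,101.60 − $2,438,100 = $1,155,001.60.
DOL = contribution ÷ EBIT = $3,593,101.60 ÷ $1,155,001.60 = 3.1109.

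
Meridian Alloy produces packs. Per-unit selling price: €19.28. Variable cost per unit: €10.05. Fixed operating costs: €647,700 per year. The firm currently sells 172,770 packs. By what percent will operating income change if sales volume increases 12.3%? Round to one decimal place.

+20.7%

At 172,770 units, contribution = 172,770 × €9.23 = €1,594,667.10.
EBIT = €1,594,667.10 − €647,700 = €946,967.10.
Degree of operating leverage = €1,594,667.10 / €946,967.10 = 1.6840.
%ΔEBIT = DOL × %ΔSales = 1.6840 × +12.3% = +20.7%.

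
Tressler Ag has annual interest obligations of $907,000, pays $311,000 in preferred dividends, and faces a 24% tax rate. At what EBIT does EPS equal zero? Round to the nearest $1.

Grossing the preferred dividend up to pre-tax terms: $311,000 / (1 − 0.24) = $409,210.53.
EPS = 0 when EBIT covers interest plus the pre-tax preferred burden: $907,000 + $409,210.53 = $1,316,210.53.

$1,316,211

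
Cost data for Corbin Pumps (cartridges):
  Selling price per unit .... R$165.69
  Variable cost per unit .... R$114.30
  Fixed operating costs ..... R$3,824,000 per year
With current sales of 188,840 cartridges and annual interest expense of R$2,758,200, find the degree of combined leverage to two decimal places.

Total contribution margin = 188,840 × R$51.39 = R$9,704,487.60.
Subtracting fixed costs: EBIT = R$9,704,487.60 − R$3,824,000 = R$5,880,487.60. Interest = R$2,758,200.00, so EBIT − I = R$3,122,287.60.
Degree of total leverage = total CM / (EBIT − interest) = R$9,704,487.60 / R$3,122,287.60 = 3.1081.

3.11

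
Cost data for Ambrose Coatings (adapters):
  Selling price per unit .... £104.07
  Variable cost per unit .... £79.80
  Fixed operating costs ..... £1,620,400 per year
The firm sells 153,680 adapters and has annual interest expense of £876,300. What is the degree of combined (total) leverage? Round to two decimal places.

At 153,680 units, contribution = 153,680 × £24.27 = £3,729,813.60.
Subtracting fixed costs: EBIT = £3,729,813.60 − £1,620,400 = £2,109,413.60. Interest = £876,300.00.
DOL = £3,729,813.60 ÷ £2,109,413.60 = 1.7682; DFL = £2,109,413.60 ÷ £1,233,113.60 = 1.7106.
Combined leverage = 1.7682 × 1.7106 = 3.0247.

3.02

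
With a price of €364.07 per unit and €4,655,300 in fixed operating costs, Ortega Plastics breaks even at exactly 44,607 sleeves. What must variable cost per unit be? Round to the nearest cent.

At break-even, FC = Q × (P − VC), so P − VC = €4,655,300 ÷ 44,607 = €104.3625.
Variable cost per unit = €364.07 − €104.3625 = €259.71.

€259.71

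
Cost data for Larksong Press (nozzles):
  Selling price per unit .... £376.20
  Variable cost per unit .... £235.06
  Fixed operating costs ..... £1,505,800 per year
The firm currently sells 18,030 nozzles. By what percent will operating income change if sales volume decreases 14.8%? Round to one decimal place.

-36.3%

At 18,030 units, contribution = 18,030 × £141.14 = £2,544,754.20.
Operating income = contribution − fixed costs = £2,544,754.20 − £1,505,800 = £1,038,954.20.
Degree of operating leverage = £2,544,754.20 / £1,038,954.20 = 2.4493.
Operating income changes by 2.4493 × -14.8% = -36.3%.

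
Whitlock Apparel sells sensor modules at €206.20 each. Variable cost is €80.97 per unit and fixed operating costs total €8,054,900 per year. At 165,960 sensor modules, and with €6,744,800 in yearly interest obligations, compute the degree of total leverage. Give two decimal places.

Total contribution margin = 165,960 × €125.23 = €20,783,170.80.
Operating income = contribution − fixed costs = €20,783,170.80 − €8,054,900 = €12,728,270.80. Interest = €6,744,800.00.
DOL = €20,783,170.80 ÷ €12,728,270.80 = 1.6328; DFL = €12,728,270.80 ÷ €5,983,470.80 = 2.1272.
Combined leverage = 1.6328 × 2.1272 = 3.4733.

3.47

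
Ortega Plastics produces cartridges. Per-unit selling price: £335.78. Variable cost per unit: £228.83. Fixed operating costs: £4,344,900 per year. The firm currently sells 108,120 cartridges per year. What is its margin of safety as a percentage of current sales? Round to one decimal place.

Contribution margin per unit = £335.78 − £228.83 = £106.95. Break-even units = £4,344,900 ÷ £106.95 = 40,625.53; break-even revenue = 40,625.53 × £335.78 = £13,641,239.10.
Current sales = 108,120 × £335.78 = £36,304,533.60.
Margin of safety = (£36,304,533.60 − £13,641,239.10) ÷ £36,304,533.60 = 62.4%.

62.4%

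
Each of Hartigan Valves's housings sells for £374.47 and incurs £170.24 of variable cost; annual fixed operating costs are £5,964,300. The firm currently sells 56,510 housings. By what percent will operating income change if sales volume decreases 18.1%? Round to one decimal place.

-37.5%

At 56,510 units, contribution = 56,510 × £204.23 = £11,541,037.30.
Subtracting fixed costs: EBIT = £11,541,037.30 − £5,964,300 = £5,576,737.30.
DOL = contribution ÷ EBIT = £11,541,037.30 ÷ £5,576,737.30 = 2.0695.
%ΔEBIT = DOL × %ΔSales = 2.0695 × -18.1% = -37.5%.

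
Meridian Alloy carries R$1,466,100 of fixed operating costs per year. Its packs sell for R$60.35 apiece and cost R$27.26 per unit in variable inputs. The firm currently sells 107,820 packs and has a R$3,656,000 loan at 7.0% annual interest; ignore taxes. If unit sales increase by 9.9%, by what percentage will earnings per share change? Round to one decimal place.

At 107,820 units, contribution = 107,820 × R$33.09 = R$3,567,763.80.
Subtracting fixed costs: EBIT = R$3,567,763.80 − R$1,466,100 = R$2,101,663.80.
Interest = R$255,920.00, so EBIT − I = R$1,845,743.80.
DCL = total CM / (EBIT − I) = R$3,567,763.80 / R$1,845,743.80 = 1.9330.
%ΔEPS = DCL × %ΔSales = 1.9330 × +9.9% = +19.1%.

+19.1%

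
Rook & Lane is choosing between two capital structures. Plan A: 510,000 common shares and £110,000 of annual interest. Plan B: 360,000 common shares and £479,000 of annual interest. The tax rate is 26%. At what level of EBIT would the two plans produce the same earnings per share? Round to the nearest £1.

Set EPS_A = EPS_B: (EBIT − £110,000)(1 − 0.26) ÷ 510,000 = (EBIT − £479,000)(1 − 0.26) ÷ 360,000.
Cancelling (1 − t) and cross-multiplying: 360,000·(EBIT − 110,000) = 510,000·(EBIT − 479,000).
EBIT × (510,000 − 360,000) = 479,000 × 510,000 − 110,000 × 360,000 = 204,690,000,000, so EBIT = 204,690,000,000 ÷ 150,000 = 1,364,600.00.

£1,364,600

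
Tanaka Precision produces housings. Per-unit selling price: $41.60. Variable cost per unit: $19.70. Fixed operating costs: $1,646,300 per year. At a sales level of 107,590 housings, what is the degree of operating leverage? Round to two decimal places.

At 107,590 units, contribution = 107,590 × $21.90 = $2,356,221.00.
Subtracting fixed costs: EBIT = $2,356,221.00 − $1,646,300 = $709,921.00.
Degree of operating leverage = $2,356,221.00 / $709,921.00 = 3.3190.

3.32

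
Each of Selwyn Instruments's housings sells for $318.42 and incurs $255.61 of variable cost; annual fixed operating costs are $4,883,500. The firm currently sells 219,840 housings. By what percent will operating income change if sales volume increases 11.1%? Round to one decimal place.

+17.2%

Total contribution margin = 219,840 × $62.81 = $13,808,150.40.
EBIT = $13,808,150.40 − $4,883,500 = $8,924,650.40.
Degree of operating leverage = $13,808,150.40 / $8,924,650.40 = 1.5472.
So EBIT moves 1.5472 × (+11.1%) = +17.2%.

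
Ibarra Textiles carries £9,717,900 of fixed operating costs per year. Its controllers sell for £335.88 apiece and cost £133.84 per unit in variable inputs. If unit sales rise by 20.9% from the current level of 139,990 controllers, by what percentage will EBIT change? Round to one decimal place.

Total contribution margin = 139,990 × £202.04 = £28,283,579.60.
Subtracting fixed costs: EBIT = £28,283,579.60 − £9,717,900 = £18,565,679.60.
So DOL = total CM / EBIT = £28,283,579.60 / £18,565,679.60 = 1.5234.
%ΔEBIT = DOL × %ΔSales = 1.5234 × +20.9% = +31.8%.

+31.8%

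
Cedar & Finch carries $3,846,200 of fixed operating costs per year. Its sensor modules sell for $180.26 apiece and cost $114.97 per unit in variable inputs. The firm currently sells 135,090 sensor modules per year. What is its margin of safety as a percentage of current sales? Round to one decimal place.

56.4%

Unit CM = price − variable cost = $180.26 − $114.97 = $65.29. Break-even units = $3,846,200 ÷ $65.29 = 58,909.48; break-even revenue = 58,909.48 × $180.26 = $10,619,023.01.
Current sales = 135,090 × $180.26 = $24,351,323.40.
Margin of safety = ($24,351,323.40 − $10,619,023.01) ÷ $24,351,323.40 = 56.4%.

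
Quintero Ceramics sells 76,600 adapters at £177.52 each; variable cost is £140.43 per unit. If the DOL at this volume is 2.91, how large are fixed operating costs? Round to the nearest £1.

£1,864,773

Contribution at this volume is 76,600 × £37.09 = £2,841,094.00.
DOL = contribution / EBIT, so EBIT = £2,841,094.00 / 2.91 = £976,320.96.
And FC = contribution − EBIT = £2,841,094.00 − £976,320.96 = £1,864,773.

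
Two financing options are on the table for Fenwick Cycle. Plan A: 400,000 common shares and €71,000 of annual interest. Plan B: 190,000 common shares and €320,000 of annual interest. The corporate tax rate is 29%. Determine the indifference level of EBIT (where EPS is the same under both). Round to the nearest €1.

At indifference, (EBIT − 71,000)(1 − t)/400,000 = (EBIT − 320,000)(1 − t)/190,000.
Cancelling (1 − t) and cross-multiplying: 190,000·(EBIT − 71,000) = 400,000·(EBIT − 320,000).
EBIT × (400,000 − 190,000) = 320,000 × 400,000 − 71,000 × 190,000 = 114,510,000,000, so EBIT = 114,510,000,000 ÷ 210,000 = 545,285.71.

€545,286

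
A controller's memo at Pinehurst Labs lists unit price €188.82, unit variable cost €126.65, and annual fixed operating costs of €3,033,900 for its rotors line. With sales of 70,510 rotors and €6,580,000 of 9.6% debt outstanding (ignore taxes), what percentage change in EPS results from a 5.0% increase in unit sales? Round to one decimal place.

Total contribution margin = 70,510 × €62.17 = €4,383,606.70.
Operating income = contribution − fixed costs = €4,383,606.70 − €3,033,900 = €1,349,706.70.
Interest = €631,680.00, so EBIT − I = €718,026.70.
Degree of combined leverage = contribution ÷ (EBIT − I) = €4,383,606.70 ÷ €718,026.70 = 6.1051.
%ΔEPS = DCL × %ΔSales = 6.1051 × +5.0% = +30.5%.

+30.5%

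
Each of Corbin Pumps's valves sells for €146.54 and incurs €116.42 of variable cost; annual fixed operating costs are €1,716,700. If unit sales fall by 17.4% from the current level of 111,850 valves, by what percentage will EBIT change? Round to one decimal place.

-35.5%

At 111,850 units, contribution = 111,850 × €30.12 = €3,368,922.00.
Operating income = contribution − fixed costs = €3,368,922.00 − €1,716,700 = €1,652,222.00.
Degree of operating leverage = €3,368,922.00 / €1,652,222.00 = 2.0390.
So EBIT moves 2.0390 × (-17.4%) = -35.5%.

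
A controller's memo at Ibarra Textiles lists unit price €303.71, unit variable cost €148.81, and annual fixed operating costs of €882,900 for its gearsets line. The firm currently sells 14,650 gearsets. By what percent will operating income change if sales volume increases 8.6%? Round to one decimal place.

Contribution at this volume is 14,650 × €154.90 = €2,269,285.00.
Subtracting fixed costs: EBIT = €2,269,285.00 − €882,900 = €1,386,385.00.
DOL = contribution ÷ EBIT = €2,269,285.00 ÷ €1,386,385.00 = 1.6368.
So EBIT moves 1.6368 × (+8.6%) = +14.1%.

+14.1%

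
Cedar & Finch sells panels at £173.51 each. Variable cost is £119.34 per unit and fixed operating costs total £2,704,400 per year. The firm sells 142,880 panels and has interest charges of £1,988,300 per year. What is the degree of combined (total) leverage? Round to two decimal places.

Total contribution margin = 142,880 × £54.17 = £7,739,809.60.
Operating income = contribution − fixed costs = £7,739,809.60 − £2,704,400 = £5,035,409.60. Interest = £1,988,300.00, so EBIT − I = £3,047,109.60.
DCL = contribution ÷ (EBIT − I) = £7,739,809.60 ÷ £3,047,109.60 = 2.5400.

2.54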